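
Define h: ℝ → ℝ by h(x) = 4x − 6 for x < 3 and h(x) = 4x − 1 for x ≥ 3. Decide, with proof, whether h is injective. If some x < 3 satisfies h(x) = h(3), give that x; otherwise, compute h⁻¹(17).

9/2

Both pieces are strictly increasing (slopes 4 and 4), so each is injective on its own interval.
The left piece maps (−∞, 3) onto (−∞, 6); the right piece maps [3, ∞) onto [11, ∞).
These images are disjoint, so no value is attained by both pieces. Therefore h is injective.
Because the two images are disjoint, no x < 3 has h(x) = h(3), so we compute h⁻¹(17): 17 lies in [11, ∞), so solve 4x − 1 = 17: x = (17 + 1)/4 = 9/2.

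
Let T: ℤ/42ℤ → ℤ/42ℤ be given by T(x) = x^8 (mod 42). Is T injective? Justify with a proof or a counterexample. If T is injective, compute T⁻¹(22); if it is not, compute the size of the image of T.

16

T(4): Repeated squaring mod 42: 4^1 ≡ 4, 4^2 ≡ 4² = 16, 4^4 ≡ 16² = 256 ≡ 4, 4^8 ≡ 4² = 16. So 4^8 ≡ 16 (mod 42).
T(10): Repeated squaring mod 42: 10^1 ≡ 10, 10^2 ≡ 10² = 100 ≡ 16, 10^4 ≡ 16² = 256 ≡ 4, 10^8 ≡ 4² = 16. So 10^8 ≡ 16 (mod 42).
So T(4) = T(10) = 16 while 4 ≠ 10, thus T is not injective.
Since T is not injective, we determine |image(T)|. Computing x^8 mod 42 for each x (by repeated squaring, reducing mod 42 at every step), the values T(0), T(1), …, T(41) are: 0, 1, 4, 9, 16, 25, 36, 7, 22, 39, 16, 37, 18, 1, 28, 15, 4, 37, 30, 25, 22, 21, 22, 25, 30, 37, 4, 15, 28, 1, 18, 37, 16, 39, 22, 7, 36, 25, 16, 9, 4, 1.
The distinct values are {0, 1, 4, 7, 9, 15, 16, 18, 21, 22, 25, 28, 30, 36, 37, 39}; there are 16 of them.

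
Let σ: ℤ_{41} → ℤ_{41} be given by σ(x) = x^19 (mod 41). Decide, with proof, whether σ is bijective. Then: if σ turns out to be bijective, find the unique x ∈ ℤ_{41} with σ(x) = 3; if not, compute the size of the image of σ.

Since 41 is prime, the nonzero elements of ℤ_{41} form a cyclic group of order 40.
As gcd(19, 40) = 1, raising to the 19th power is a bijection on this group: if s^19 ≡ t^19 then (st^{−1})^19 = 1, and the only element of order dividing gcd(19, 40) = 1 is 1, so s = t.
With σ(0) = 0 this makes σ injective on all of ℤ_{41}, hence bijective (finite equal-size domain and codomain). In particular σ is bijective.
Since σ is bijective, we find the preimage of 3. The inverse of x ↦ x^19 on (ℤ_{41})^× is x ↦ x^19, because 19·19 = 361 = 9·40 + 1 ≡ 1 (mod 40) and x^{40} = 1 for x ≠ 0 (Fermat). So σ⁻¹(3) = 3^19 mod 41.
Repeated squaring mod 41: 3^1 ≡ 3, 3^2 ≡ 3² = 9, 3^4 ≡ 9² = 81 ≡ 40, 3^8 ≡ 40² = 1600 ≡ 1, 3^16 ≡ 1² = 1. Since 19 = 16 + 2 + 1, 3^19 ≡ 1·9·3: 1·9 = 9, then 9·3 = 27. So 3^19 ≡ 27 (mod 41).
Hence σ⁻¹(3) = 27.

27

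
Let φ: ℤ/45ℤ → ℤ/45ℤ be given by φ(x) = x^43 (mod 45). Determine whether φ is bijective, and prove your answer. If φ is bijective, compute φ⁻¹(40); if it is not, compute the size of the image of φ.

35

φ(0) = 0^43 = 0.
φ(15): Repeated squaring mod 45: 15^1 ≡ 15, 15^2 ≡ 15² = 225 ≡ 0, 15^4 ≡ 0² = 0, 15^8 ≡ 0² = 0, 15^16 ≡ 0² = 0, 15^32 ≡ 0² = 0. Since 43 = 32 + 8 + 2 + 1, 15^43 ≡ 0·0·0·15: 0·0 = 0, then 0·0 = 0, then 0·15 = 0. So 15^43 ≡ 0 (mod 45).
So φ(0) = φ(15) = 0 while 0 ≠ 15, so φ is not injective, hence not bijective.
Since φ is not bijective, we determine |image(φ)|. Computing x^43 mod 45 for each x (by repeated squaring, reducing mod 45 at every step), the values φ(0), φ(1), …, φ(44) are: 0, 1, 38, 27, 4, 5, 36, 43, 17, 9, 10, 11, 18, 22, 14, 0, 16, 8, 27, 19, 20, 36, 13, 32, 9, 25, 26, 18, 37, 29, 0, 31, 23, 27, 34, 35, 36, 28, 2, 9, 40, 41, 18, 7, 44.
The distinct values are {0, 1, 2, 4, 5, 7, 8, 9, 10, 11, 13, 14, 16, 17, 18, 19, 20, 22, 23, 25, 26, 27, 28, 29, 31, 32, 34, 35, 36, 37, 38, 40, 41, 43, 44}; there are 35 of them.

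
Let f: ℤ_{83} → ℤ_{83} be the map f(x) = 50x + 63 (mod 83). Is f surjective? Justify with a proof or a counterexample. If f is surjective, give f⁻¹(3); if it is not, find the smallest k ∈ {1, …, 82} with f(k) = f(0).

Recall that surjectivity means every element of the codomain has a preimage under f.
Since gcd(50, 83) = 1, 50 is invertible modulo 83. Euclid's algorithm: 83 = 1·50 + 33, 50 = 1·33 + 17, 33 = 1·17 + 16, 17 = 1·16 + 1; back-substituting gives 1 = 5·50 − 3·83, so 50⁻¹ ≡ 5 (mod 83).
Then y ↦ 5(y − 63) is a two-sided inverse to f, so every y ∈ ℤ_{83} has a preimage.
Hence f is surjective.
Since f is surjective, we compute f⁻¹(3): solve 50x + 63 ≡ 3 (mod 83), i.e. 50x ≡ 23 (mod 83).
Multiplying by 50⁻¹ = 5 gives x ≡ 5·23 = 115 = 1·83 + 32 ≡ 32 (mod 83).
Check: f(32) = 50·32 + 63 = 1663 = 20·83 + 3 ≡ 3 (mod 83).

32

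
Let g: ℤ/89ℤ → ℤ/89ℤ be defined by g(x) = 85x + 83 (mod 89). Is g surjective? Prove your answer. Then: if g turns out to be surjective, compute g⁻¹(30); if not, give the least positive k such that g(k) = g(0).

Since gcd(85, 89) = 1, 85 is invertible modulo 89. Euclid's algorithm: 89 = 1·85 + 4, 85 = 21·4 + 1; back-substituting gives 1 = 22·85 − 21·89, so 85⁻¹ ≡ 22 (mod 89).
Then y ↦ 22(y − 83) is a two-sided inverse to g, so every y ∈ ℤ/89ℤ has a preimage.
Therefore g is surjective.
Since g is surjective, we find g⁻¹(30): we need 85x ≡ 30 − 83 ≡ 36 (mod 89). Using 85⁻¹ = 22: x ≡ 22·36 = 792 = 8·89 + 80, so x = 80.
Check: g(80) = 85·80 + 83 = 6883 = 77·89 + 30 ≡ 30 (mod 89).

80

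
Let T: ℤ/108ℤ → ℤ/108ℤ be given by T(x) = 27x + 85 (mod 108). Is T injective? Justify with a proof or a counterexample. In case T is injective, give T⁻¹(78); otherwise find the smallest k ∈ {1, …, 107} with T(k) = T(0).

4

By definition, injectivity means: for all a, b in the domain, T(a) = T(b) implies a = b.
We have gcd(27, 108) = 27 > 1. Taking a = 0 and b = 4: T(0) = 85 and T(4) = 27·4 + 85 = 193 ≡ 85 (mod 108).
So T(0) = T(4) while 0 ≠ 4, thus T is not injective.
Since T is not injective, we find the least positive k with T(k) = T(0): this means 27k ≡ 0 (mod 108), i.e. 108 ∣ 27k. Since gcd(27, 108) = 27, dividing through by 27 this holds exactly when 4 ∣ k.
The smallest positive such k is 4.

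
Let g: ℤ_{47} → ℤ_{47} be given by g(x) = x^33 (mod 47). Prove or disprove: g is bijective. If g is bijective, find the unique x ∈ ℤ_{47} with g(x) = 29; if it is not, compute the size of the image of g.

41

Since 47 is prime, the nonzero elements of ℤ_{47} form a cyclic group of order 46.
As gcd(33, 46) = 1, raising to the 33rd power is a bijection on this group: if x_1^33 ≡ x_2^33 then (x_1x_2^{−1})^33 = 1, and the only element of order dividing gcd(33, 46) = 1 is 1, so x_1 = x_2.
With g(0) = 0 this makes g injective on all of ℤ_{47}, hence bijective (finite equal-size domain and codomain). In particular g is bijective.
Since g is bijective, we find the preimage of 29. The inverse of x ↦ x^33 on (ℤ_{47})^× is x ↦ x^7, because 33·7 = 231 = 5·46 + 1 ≡ 1 (mod 46) and x^{46} = 1 for x ≠ 0 (Fermat). So g⁻¹(29) = 29^7 mod 47.
Repeated squaring mod 47: 29^1 ≡ 29, 29^2 ≡ 29² = 841 ≡ 42, 29^4 ≡ 42² = 1764 ≡ 25. Since 7 = 4 + 2 + 1, 29^7 ≡ 25·42·29: 25·42 = 1050 ≡ 16, then 16·29 = 464 ≡ 41. So 29^7 ≡ 41 (mod 47).
Hence g⁻¹(29) = 41.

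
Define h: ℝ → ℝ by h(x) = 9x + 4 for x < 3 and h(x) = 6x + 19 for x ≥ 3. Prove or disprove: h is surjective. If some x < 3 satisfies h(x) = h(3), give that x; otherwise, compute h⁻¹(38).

19/6

Both pieces are strictly increasing (slopes 9 and 6), so each is injective on its own interval.
The left piece maps (−∞, 3) onto (−∞, 31); the right piece maps [3, ∞) onto [37, ∞).
The union (−∞, 31) ∪ [37, ∞) omits the interval between 31 and 37; in particular 31 has no preimage. So h is not surjective.
Because the two images are disjoint, no x < 3 has h(x) = h(3), so we compute h⁻¹(38): 38 lies in [37, ∞), so solve 6x + 19 = 38: x = (38 − 19)/6 = 19/6.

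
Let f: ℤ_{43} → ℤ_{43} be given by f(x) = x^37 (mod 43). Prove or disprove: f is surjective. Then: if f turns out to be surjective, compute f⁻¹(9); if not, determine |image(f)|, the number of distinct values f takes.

Since 43 is prime, the nonzero elements of ℤ_{43} form a cyclic group of order 42.
As gcd(37, 42) = 1, raising to the 37th power is a bijection on this group: if u^37 ≡ v^37 then (uv^{−1})^37 = 1, and the only element of order dividing gcd(37, 42) = 1 is 1, so u = v.
With f(0) = 0 this makes f injective on all of ℤ_{43}, hence bijective (finite equal-size domain and codomain). In particular f is surjective.
Since f is surjective, we find the preimage of 9. The inverse of x ↦ x^37 on (ℤ_{43})^× is x ↦ x^25, because 37·25 = 925 = 22·42 + 1 ≡ 1 (mod 42) and x^{42} = 1 for x ≠ 0 (Fermat). So f⁻¹(9) = 9^25 mod 43.
Repeated squaring mod 43: 9^1 ≡ 9, 9^2 ≡ 9² = 81 ≡ 38, 9^4 ≡ 38² = 1444 ≡ 25, 9^8 ≡ 25² = 625 ≡ 23, 9^16 ≡ 23² = 529 ≡ 13. Since 25 = 16 + 8 + 1, 9^25 ≡ 13·23·9: 13·23 = 299 ≡ 41, then 41·9 = 369 ≡ 25. So 9^25 ≡ 25 (mod 43).
Hence f⁻¹(9) = 25.

25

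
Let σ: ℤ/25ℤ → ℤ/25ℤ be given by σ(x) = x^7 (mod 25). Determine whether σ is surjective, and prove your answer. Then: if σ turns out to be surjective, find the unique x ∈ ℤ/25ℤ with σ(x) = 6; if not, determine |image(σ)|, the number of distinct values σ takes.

21

σ(0) = 0^7 = 0.
σ(5): Repeated squaring mod 25: 5^1 ≡ 5, 5^2 ≡ 5² = 25 ≡ 0, 5^4 ≡ 0² = 0. Since 7 = 4 + 2 + 1, 5^7 ≡ 0·0·5: 0·0 = 0, then 0·5 = 0. So 5^7 ≡ 0 (mod 25).
So σ(0) = σ(5) = 0 while 0 ≠ 5, therefore σ is not injective.
A non-injective map from the 25-element set ℤ/25ℤ to itself takes at most 24 distinct values, so it cannot be surjective. Thus σ is not surjective.
Since σ is not surjective, we determine |image(σ)|. Computing x^7 mod 25 for each x (by repeated squaring, reducing mod 25 at every step), the values σ(0), σ(1), …, σ(24) are: 0, 1, 3, 12, 9, 0, 11, 18, 2, 19, 0, 21, 8, 17, 4, 0, 6, 23, 7, 14, 0, 16, 13, 22, 24.
The distinct values are {0, 1, 2, 3, 4, 6, 7, 8, 9, 11, 12, 13, 14, 16, 17, 18, 19, 21, 22, 23, 24}; there are 21 of them.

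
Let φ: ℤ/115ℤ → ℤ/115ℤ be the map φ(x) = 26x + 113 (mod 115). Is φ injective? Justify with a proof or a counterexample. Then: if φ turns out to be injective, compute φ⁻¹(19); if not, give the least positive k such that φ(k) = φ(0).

76

Suppose φ(u) = φ(v) in ℤ/115ℤ. Then 26u + 113 ≡ 26v + 113 (mod 115), therefore 26(u − v) ≡ 0 (mod 115).
Since gcd(26, 115) = 1, 26 is invertible modulo 115, so u − v ≡ 0 (mod 115), i.e. u = v.
So φ is injective.
We now compute 26⁻¹ mod 115 explicitly. Euclid's algorithm: 115 = 4·26 + 11, 26 = 2·11 + 4, 11 = 2·4 + 3, 4 = 1·3 + 1; back-substituting gives 1 = 31·26 − 7·115, so 26⁻¹ ≡ 31 (mod 115).
Since φ is injective, we find φ⁻¹(19): we need 26x ≡ 19 − 113 ≡ 21 (mod 115). Using 26⁻¹ = 31: x ≡ 31·21 = 651 = 5·115 + 76, so x = 76.
Check: φ(76) = 26·76 + 113 = 2089 = 18·115 + 19 ≡ 19 (mod 115).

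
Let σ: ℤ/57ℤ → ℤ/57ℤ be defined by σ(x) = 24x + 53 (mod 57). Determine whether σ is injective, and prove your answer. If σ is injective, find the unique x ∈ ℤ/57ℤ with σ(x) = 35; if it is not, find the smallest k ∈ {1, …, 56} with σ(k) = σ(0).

Recall that σ is injective when σ(u) = σ(v) forces u = v.
We have gcd(24, 57) = 3 > 1. Taking u = 0 and v = 19: σ(0) = 53 and σ(19) = 24·19 + 53 = 509 ≡ 53 (mod 57).
So σ(0) = σ(19) while 0 ≠ 19, therefore σ is not injective.
Since σ is not injective, we find the least positive k with σ(k) = σ(0): this means 24k ≡ 0 (mod 57), i.e. 57 ∣ 24k. Since gcd(24, 57) = 3, dividing through by 3 this holds exactly when 19 ∣ 8k, and as gcd(8, 19) = 1, exactly when 19 ∣ k.
The smallest positive such k is 19.

19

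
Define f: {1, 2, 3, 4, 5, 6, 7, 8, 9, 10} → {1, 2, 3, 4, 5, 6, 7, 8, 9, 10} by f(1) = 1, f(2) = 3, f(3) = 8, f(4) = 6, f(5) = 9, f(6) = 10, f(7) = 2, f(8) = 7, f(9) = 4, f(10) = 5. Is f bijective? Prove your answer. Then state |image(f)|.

10

The values 1, 3, 8, 6, 9, 10, 2, 7, 4, 5 are a permutation of {1, 2, 3, 4, 5, 6, 7, 8, 9, 10}: each element appears exactly once.
So f is injective and surjective, hence bijective.
The image of f is {1, 2, 3, 4, 5, 6, 7, 8, 9, 10}, which has 10 elements.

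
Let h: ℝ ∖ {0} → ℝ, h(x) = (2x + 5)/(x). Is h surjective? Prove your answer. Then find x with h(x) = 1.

-5

If h(x) = 2, cross-multiplying gives 1(2x + 5) = 2(x), which simplifies to 5 = 0 — false.  So 2 has no preimage and h is not surjective.
Solving h(x) = 1: cross-multiplying gives 2x + 5 = 1(x), which rearranges to 1x = −5, so x = −5.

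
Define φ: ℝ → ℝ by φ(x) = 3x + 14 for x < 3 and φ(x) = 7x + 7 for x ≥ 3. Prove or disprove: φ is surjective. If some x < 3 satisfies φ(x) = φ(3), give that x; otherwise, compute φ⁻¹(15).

Both pieces are strictly increasing (slopes 3 and 7), so each is injective on its own interval.
The left piece maps (−∞, 3) onto (−∞, 23); the right piece maps [3, ∞) onto [28, ∞).
The union (−∞, 23) ∪ [28, ∞) omits the interval between 23 and 28; in particular 23 has no preimage. So φ is not surjective.
Because the two images are disjoint, no x < 3 has φ(x) = φ(3), so we compute φ⁻¹(15): 15 lies in (−∞, 23), so solve 3x + 14 = 15: x = (15 − 14)/3 = 1/3.

1/3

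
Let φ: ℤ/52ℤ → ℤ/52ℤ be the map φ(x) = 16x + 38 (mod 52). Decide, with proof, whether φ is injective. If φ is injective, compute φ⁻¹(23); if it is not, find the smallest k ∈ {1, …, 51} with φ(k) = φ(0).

13

We have gcd(16, 52) = 4 > 1. Taking s = 0 and t = 13: φ(0) = 38 and φ(13) = 16·13 + 38 = 246 ≡ 38 (mod 52).
So φ(0) = φ(13) while 0 ≠ 13, so φ is not injective.
Since φ is not injective, we find the least positive k with φ(k) = φ(0): this means 16k ≡ 0 (mod 52), i.e. 52 ∣ 16k. Since gcd(16, 52) = 4, dividing through by 4 this holds exactly when 13 ∣ 4k, and as gcd(4, 13) = 1, exactly when 13 ∣ k.
The smallest positive such k is 13.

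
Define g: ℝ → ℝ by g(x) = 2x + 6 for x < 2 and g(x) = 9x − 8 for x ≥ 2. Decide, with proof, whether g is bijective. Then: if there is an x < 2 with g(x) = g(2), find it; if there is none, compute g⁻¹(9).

Both pieces are strictly increasing (slopes 2 and 9), so each is injective on its own interval.
The left piece maps (−∞, 2) onto (−∞, 10); the right piece maps [2, ∞) onto [10, ∞).
Since 10 = 10, the images partition ℝ: g is injective and surjective, hence bijective.
Because the two images are disjoint, no x < 2 has g(x) = g(2), so we compute g⁻¹(9): 9 lies in (−∞, 10), so solve 2x + 6 = 9: x = (9 − 6)/2 = 3/2.

3/2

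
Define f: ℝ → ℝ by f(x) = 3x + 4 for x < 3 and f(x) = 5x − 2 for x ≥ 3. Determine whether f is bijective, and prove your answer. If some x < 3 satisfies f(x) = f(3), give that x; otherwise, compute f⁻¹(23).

Both pieces are strictly increasing (slopes 3 and 5), so each is injective on its own interval.
The left piece maps (−∞, 3) onto (−∞, 13); the right piece maps [3, ∞) onto [13, ∞).
Since 13 = 13, the images partition ℝ: f is injective and surjective, hence bijective.
Because the two images are disjoint, no x < 3 has f(x) = f(3), so we compute f⁻¹(23): 23 lies in [13, ∞), so solve 5x − 2 = 23: x = (23 + 2)/5 = 5.

5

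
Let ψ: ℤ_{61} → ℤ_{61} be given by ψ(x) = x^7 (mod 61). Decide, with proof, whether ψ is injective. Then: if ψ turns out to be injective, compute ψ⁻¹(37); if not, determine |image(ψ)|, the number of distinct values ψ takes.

23

Since 61 is prime, the nonzero elements of ℤ_{61} form a cyclic group of order 60.
As gcd(7, 60) = 1, raising to the 7th power is a bijection on this group: if s^7 ≡ t^7 then (st^{−1})^7 = 1, and the only element of order dividing gcd(7, 60) = 1 is 1, so s = t.
With ψ(0) = 0 this makes ψ injective on all of ℤ_{61}, hence bijective (finite equal-size domain and codomain). In particular ψ is injective.
Since ψ is injective, we find the preimage of 37. The inverse of x ↦ x^7 on (ℤ_{61})^× is x ↦ x^43, because 7·43 = 301 = 5·60 + 1 ≡ 1 (mod 60) and x^{60} = 1 for x ≠ 0 (Fermat). So ψ⁻¹(37) = 37^43 mod 61.
Repeated squaring mod 61: 37^1 ≡ 37, 37^2 ≡ 37² = 1369 ≡ 27, 37^4 ≡ 27² = 729 ≡ 58, 37^8 ≡ 58² = 3364 ≡ 9, 37^16 ≡ 9² = 81 ≡ 20, 37^32 ≡ 20² = 400 ≡ 34. Since 43 = 32 + 8 + 2 + 1, 37^43 ≡ 34·9·27·37: 34·9 = 306 ≡ 1, then 1·27 = 27, then 27·37 = 999 ≡ 23. So 37^43 ≡ 23 (mod 61).
Hence ψ⁻¹(37) = 23.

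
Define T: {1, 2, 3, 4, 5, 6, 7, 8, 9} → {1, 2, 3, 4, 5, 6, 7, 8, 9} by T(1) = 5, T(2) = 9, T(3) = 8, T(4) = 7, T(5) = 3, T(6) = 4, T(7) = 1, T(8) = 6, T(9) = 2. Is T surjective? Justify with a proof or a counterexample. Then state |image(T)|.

9

Every element of the codomain has a preimage: 1 = T(7), 2 = T(9), 3 = T(5), 4 = T(6), 5 = T(1), 6 = T(8), 7 = T(4), 8 = T(3), 9 = T(2).
Hence T is surjective.
The image of T is {1, 2, 3, 4, 5, 6, 7, 8, 9}, which has 9 elements.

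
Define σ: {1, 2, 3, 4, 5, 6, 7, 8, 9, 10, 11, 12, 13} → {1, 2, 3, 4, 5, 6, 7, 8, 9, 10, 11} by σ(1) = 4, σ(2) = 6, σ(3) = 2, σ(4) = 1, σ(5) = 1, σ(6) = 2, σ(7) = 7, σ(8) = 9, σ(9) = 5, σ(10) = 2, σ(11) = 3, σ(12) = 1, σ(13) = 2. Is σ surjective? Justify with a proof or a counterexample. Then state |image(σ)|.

No element maps to 8, so σ is not surjective.
The image of σ is {1, 2, 3, 4, 5, 6, 7, 9}, which has 8 elements.

8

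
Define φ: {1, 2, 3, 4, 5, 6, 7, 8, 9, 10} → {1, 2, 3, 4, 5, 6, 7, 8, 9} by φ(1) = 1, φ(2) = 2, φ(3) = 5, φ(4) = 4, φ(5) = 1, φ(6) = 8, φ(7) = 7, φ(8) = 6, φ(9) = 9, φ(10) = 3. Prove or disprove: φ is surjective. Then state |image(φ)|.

9

Every element of the codomain has a preimage: 1 = φ(1), 2 = φ(2), 3 = φ(10), 4 = φ(4), 5 = φ(3), 6 = φ(8), 7 = φ(7), 8 = φ(6), 9 = φ(9).
So φ is surjective.
The image of φ is {1, 2, 3, 4, 5, 6, 7, 8, 9}, which has 9 elements.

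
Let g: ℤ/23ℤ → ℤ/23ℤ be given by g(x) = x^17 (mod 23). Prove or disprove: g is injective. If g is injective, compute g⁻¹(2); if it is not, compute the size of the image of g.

Since 23 is prime, the nonzero elements of ℤ/23ℤ form a cyclic group of order 22.
As gcd(17, 22) = 1, raising to the 17th power is a bijection on this group: if u^17 ≡ v^17 then (uv^{−1})^17 = 1, and the only element of order dividing gcd(17, 22) = 1 is 1, so u = v.
With g(0) = 0 this makes g injective on all of ℤ/23ℤ, hence bijective (finite equal-size domain and codomain). In particular g is injective.
Since g is injective, we find the preimage of 2. The inverse of x ↦ x^17 on (ℤ/23ℤ)^× is x ↦ x^13, because 17·13 = 221 = 10·22 + 1 ≡ 1 (mod 22) and x^{22} = 1 for x ≠ 0 (Fermat). So g⁻¹(2) = 2^13 mod 23.
Repeated squaring mod 23: 2^1 ≡ 2, 2^2 ≡ 2² = 4, 2^4 ≡ 4² = 16, 2^8 ≡ 16² = 256 ≡ 3. Since 13 = 8 + 4 + 1, 2^13 ≡ 3·16·2: 3·16 = 48 ≡ 2, then 2·2 = 4. So 2^13 ≡ 4 (mod 23).
Hence g⁻¹(2) = 4.

4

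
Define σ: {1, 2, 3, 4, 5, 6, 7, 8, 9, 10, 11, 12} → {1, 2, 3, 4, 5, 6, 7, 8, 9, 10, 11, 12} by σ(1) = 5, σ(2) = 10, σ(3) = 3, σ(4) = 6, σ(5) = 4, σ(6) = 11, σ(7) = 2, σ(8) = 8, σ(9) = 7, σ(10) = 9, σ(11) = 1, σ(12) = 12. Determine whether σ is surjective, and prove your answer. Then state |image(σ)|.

12

Every element of the codomain has a preimage: 1 = σ(11), 2 = σ(7), 3 = σ(3), 4 = σ(5), 5 = σ(1), 6 = σ(4), 7 = σ(9), 8 = σ(8), 9 = σ(10), 10 = σ(2), 11 = σ(6), 12 = σ(12).
Hence σ is surjective.
The image of σ is {1, 2, 3, 4, 5, 6, 7, 8, 9, 10, 11, 12}, which has 12 elements.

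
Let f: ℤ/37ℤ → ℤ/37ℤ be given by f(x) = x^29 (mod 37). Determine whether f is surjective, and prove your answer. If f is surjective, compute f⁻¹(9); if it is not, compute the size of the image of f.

34

Since 37 is prime, the nonzero elements of ℤ/37ℤ form a cyclic group of order 36.
As gcd(29, 36) = 1, raising to the 29th power is a bijection on this group: if x_1^29 ≡ x_2^29 then (x_1x_2^{−1})^29 = 1, and the only element of order dividing gcd(29, 36) = 1 is 1, so x_1 = x_2.
With f(0) = 0 this makes f injective on all of ℤ/37ℤ, hence bijective (finite equal-size domain and codomain). In particular f is surjective.
Since f is surjective, we find the preimage of 9. The inverse of x ↦ x^29 on (ℤ/37ℤ)^× is x ↦ x^5, because 29·5 = 145 = 4·36 + 1 ≡ 1 (mod 36) and x^{36} = 1 for x ≠ 0 (Fermat). So f⁻¹(9) = 9^5 mod 37.
Repeated squaring mod 37: 9^1 ≡ 9, 9^2 ≡ 9² = 81 ≡ 7, 9^4 ≡ 7² = 49 ≡ 12. Since 5 = 4 + 1, 9^5 ≡ 12·9: 12·9 = 108 ≡ 34. So 9^5 ≡ 34 (mod 37).
Hence f⁻¹(9) = 34.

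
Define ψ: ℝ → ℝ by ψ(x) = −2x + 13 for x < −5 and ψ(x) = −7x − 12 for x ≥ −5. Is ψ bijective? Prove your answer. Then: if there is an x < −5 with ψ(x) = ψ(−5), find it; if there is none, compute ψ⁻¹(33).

Both pieces are strictly decreasing (slopes −2 and −7), so each is injective on its own interval.
The left piece maps (−∞, −5) onto (23, ∞); the right piece maps [−5, ∞) onto (−∞, 23].
Since 23 = 23, the images partition ℝ: ψ is injective and surjective, hence bijective.
Because the two images are disjoint, no x < −5 has ψ(x) = ψ(−5), so we compute ψ⁻¹(33): 33 lies in (23, ∞), so solve −2x + 13 = 33: x = (33 − 13)/(−2) = −10.

-10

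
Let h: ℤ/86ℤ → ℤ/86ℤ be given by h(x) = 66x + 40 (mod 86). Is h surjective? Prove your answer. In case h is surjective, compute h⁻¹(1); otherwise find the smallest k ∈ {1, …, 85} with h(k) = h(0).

Recall that surjectivity means every element of the codomain has a preimage under h.
Since gcd(66, 86) = 2, we have 66x ≡ 0 (mod 2) for all x, so h(x) ≡ 0 (mod 2).
But 1 ≢ 0 (mod 2), so 1 ∈ ℤ/86ℤ has no preimage. Thus h is not surjective.
Since h is not surjective, we find the least positive k with h(k) = h(0): this means 66k ≡ 0 (mod 86), i.e. 86 ∣ 66k. Since gcd(66, 86) = 2, dividing through by 2 this holds exactly when 43 ∣ 33k, and as gcd(33, 43) = 1, exactly when 43 ∣ k.
The smallest positive such k is 43.

43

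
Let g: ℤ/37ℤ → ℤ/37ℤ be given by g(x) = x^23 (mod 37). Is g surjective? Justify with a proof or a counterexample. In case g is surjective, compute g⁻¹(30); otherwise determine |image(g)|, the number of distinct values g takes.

Since 37 is prime, the nonzero elements of ℤ/37ℤ form a cyclic group of order 36.
As gcd(23, 36) = 1, raising to the 23rd power is a bijection on this group: if s^23 ≡ t^23 then (st^{−1})^23 = 1, and the only element of order dividing gcd(23, 36) = 1 is 1, so s = t.
With g(0) = 0 this makes g injective on all of ℤ/37ℤ, hence bijective (finite equal-size domain and codomain). In particular g is surjective.
Since g is surjective, we find the preimage of 30. The inverse of x ↦ x^23 on (ℤ/37ℤ)^× is x ↦ x^11, because 23·11 = 253 = 7·36 + 1 ≡ 1 (mod 36) and x^{36} = 1 for x ≠ 0 (Fermat). So g⁻¹(30) = 30^11 mod 37.
Repeated squaring mod 37: 30^1 ≡ 30, 30^2 ≡ 30² = 900 ≡ 12, 30^4 ≡ 12² = 144 ≡ 33, 30^8 ≡ 33² = 1089 ≡ 16. Since 11 = 8 + 2 + 1, 30^11 ≡ 16·12·30: 16·12 = 192 ≡ 7, then 7·30 = 210 ≡ 25. So 30^11 ≡ 25 (mod 37).
Hence g⁻¹(30) = 25.

25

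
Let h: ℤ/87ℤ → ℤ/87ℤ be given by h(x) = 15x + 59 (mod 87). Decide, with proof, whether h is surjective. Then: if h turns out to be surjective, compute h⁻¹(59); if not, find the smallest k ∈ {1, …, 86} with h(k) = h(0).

Recall that surjectivity means every element of the codomain has a preimage under h.
Since gcd(15, 87) = 3, we have 15x ≡ 0 (mod 3) for all x, so h(x) ≡ 2 (mod 3).
But 0 ≢ 2 (mod 3), so 0 ∈ ℤ/87ℤ has no preimage. Therefore h is not surjective.
Since h is not surjective, we find the least positive k with h(k) = h(0): this means 15k ≡ 0 (mod 87), i.e. 87 ∣ 15k. Since gcd(15, 87) = 3, dividing through by 3 this holds exactly when 29 ∣ 5k, and as gcd(5, 29) = 1, exactly when 29 ∣ k.
The smallest positive such k is 29.

29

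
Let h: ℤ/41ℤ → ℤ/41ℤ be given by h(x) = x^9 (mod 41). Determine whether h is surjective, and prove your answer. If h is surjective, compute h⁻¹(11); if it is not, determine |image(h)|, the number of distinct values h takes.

12

Since 41 is prime, the nonzero elements of ℤ/41ℤ form a cyclic group of order 40.
As gcd(9, 40) = 1, raising to the 9th power is a bijection on this group: if s^9 ≡ t^9 then (st^{−1})^9 = 1, and the only element of order dividing gcd(9, 40) = 1 is 1, so s = t.
With h(0) = 0 this makes h injective on all of ℤ/41ℤ, hence bijective (finite equal-size domain and codomain). In particular h is surjective.
Since h is surjective, we find the preimage of 11. The inverse of x ↦ x^9 on (ℤ/41ℤ)^× is x ↦ x^9, because 9·9 = 81 = 2·40 + 1 ≡ 1 (mod 40) and x^{40} = 1 for x ≠ 0 (Fermat). So h⁻¹(11) = 11^9 mod 41.
Repeated squaring mod 41: 11^1 ≡ 11, 11^2 ≡ 11² = 121 ≡ 39, 11^4 ≡ 39² = 1521 ≡ 4, 11^8 ≡ 4² = 16. Since 9 = 8 + 1, 11^9 ≡ 16·11: 16·11 = 176 ≡ 12. So 11^9 ≡ 12 (mod 41).
Hence h⁻¹(11) = 12.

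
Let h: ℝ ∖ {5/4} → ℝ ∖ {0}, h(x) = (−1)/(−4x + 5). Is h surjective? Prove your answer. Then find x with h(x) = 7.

For any y ≠ 0, solving y(−4x + 5) = −1 for x gives a well-defined x ≠ 5/4. So h is surjective.
Solving h(x) = 7: cross-multiplying gives −1 = 7(−4x + 5), which rearranges to 28x = 36, so x = 9/7.

9/7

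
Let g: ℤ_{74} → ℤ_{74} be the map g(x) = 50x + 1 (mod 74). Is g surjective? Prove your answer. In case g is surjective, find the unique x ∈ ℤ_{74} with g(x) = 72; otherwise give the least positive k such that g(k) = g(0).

37

Since gcd(50, 74) = 2, we have 50x ≡ 0 (mod 2) for all x, so g(x) ≡ 1 (mod 2).
But 0 ≢ 1 (mod 2), so 0 ∈ ℤ_{74} has no preimage. So g is not surjective.
Since g is not surjective, we find the least positive k with g(k) = g(0): this means 50k ≡ 0 (mod 74), i.e. 74 ∣ 50k. Since gcd(50, 74) = 2, dividing through by 2 this holds exactly when 37 ∣ 25k, and as gcd(25, 37) = 1, exactly when 37 ∣ k.
The smallest positive such k is 37.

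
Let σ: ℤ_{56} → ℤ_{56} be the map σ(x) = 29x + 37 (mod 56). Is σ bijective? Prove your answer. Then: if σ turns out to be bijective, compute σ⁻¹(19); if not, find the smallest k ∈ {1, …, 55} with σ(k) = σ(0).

If σ(a) = σ(b), then 29a ≡ 29b (mod 56). Because gcd(29, 56) = 1, we may cancel 29 to get a ≡ b (mod 56).
We now compute 29⁻¹ mod 56 explicitly. Euclid's algorithm: 56 = 1·29 + 27, 29 = 1·27 + 2, 27 = 13·2 + 1; back-substituting gives 1 = 29·29 − 15·56, so 29⁻¹ ≡ 29 (mod 56).
For any y ∈ ℤ_{56}, x = 29(y − 37) mod 56 satisfies σ(x) = 29·29(y − 37) + 37 ≡ y (since 29·29 ≡ 1 mod 56). So every y has a preimage.
Therefore σ is bijective.
Since σ is bijective, we find σ⁻¹(19): we need 29x ≡ 19 − 37 ≡ 38 (mod 56). Using 29⁻¹ = 29: x ≡ 29·38 = 1102 = 19·56 + 38, so x = 38.
Check: σ(38) = 29·38 + 37 = 1139 = 20·56 + 19 ≡ 19 (mod 56).

38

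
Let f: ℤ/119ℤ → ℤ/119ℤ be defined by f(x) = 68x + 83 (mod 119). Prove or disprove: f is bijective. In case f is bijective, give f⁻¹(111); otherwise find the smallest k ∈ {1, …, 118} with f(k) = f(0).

7

We have gcd(68, 119) = 17 > 1. Taking u = 0 and v = 7: f(0) = 83 and f(7) = 68·7 + 83 = 559 ≡ 83 (mod 119).
So f(0) = f(7) while 0 ≠ 7, hence f is not injective, hence not bijective.
Since f is not bijective, we find the least positive k with f(k) = f(0): this means 68k ≡ 0 (mod 119), i.e. 119 ∣ 68k. Since gcd(68, 119) = 17, dividing through by 17 this holds exactly when 7 ∣ 4k, and as gcd(4, 7) = 1, exactly when 7 ∣ k.
The smallest positive such k is 7.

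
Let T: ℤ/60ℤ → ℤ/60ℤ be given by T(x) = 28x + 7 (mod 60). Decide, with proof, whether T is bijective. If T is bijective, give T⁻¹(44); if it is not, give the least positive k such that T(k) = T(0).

Recall: T is injective when T(s) = T(t) forces s = t.
We have gcd(28, 60) = 4 > 1. Taking s = 0 and t = 15: T(0) = 7 and T(15) = 28·15 + 7 = 427 ≡ 7 (mod 60).
So T(0) = T(15) while 0 ≠ 15, hence T is not injective, hence not bijective.
Since T is not bijective, we find the least positive k with T(k) = T(0): this means 28k ≡ 0 (mod 60), i.e. 60 ∣ 28k. Since gcd(28, 60) = 4, dividing through by 4 this holds exactly when 15 ∣ 7k, and as gcd(7, 15) = 1, exactly when 15 ∣ k.
The smallest positive such k is 15.

15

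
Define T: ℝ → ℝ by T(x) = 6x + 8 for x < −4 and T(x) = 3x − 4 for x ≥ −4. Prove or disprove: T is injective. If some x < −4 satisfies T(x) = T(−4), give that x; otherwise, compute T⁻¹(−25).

-11/2

Both pieces are strictly increasing (slopes 6 and 3), so each is injective on its own interval.
The left piece maps (−∞, −4) onto (−∞, −16); the right piece maps [−4, ∞) onto [−16, ∞).
These images are disjoint, so no value is attained by both pieces. Thus T is injective.
Because the two images are disjoint, no x < −4 has T(x) = T(−4), so we compute T⁻¹(−25): −25 lies in (−∞, −16), so solve 6x + 8 = −25: x = (−25 − 8)/6 = −11/2.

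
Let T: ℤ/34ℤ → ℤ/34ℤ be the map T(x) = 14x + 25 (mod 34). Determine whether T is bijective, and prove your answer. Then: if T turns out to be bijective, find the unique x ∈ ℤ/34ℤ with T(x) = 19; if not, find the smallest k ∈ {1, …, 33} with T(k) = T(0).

17

Recall that T is injective if T(u) = T(v) implies u = v.
We have gcd(14, 34) = 2 > 1. Taking u = 0 and v = 17: T(0) = 25 and T(17) = 14·17 + 25 = 263 ≡ 25 (mod 34).
So T(0) = T(17) while 0 ≠ 17, therefore T is not injective, hence not bijective.
Since T is not bijective, we find the least positive k with T(k) = T(0): this means 14k ≡ 0 (mod 34), i.e. 34 ∣ 14k. Since gcd(14, 34) = 2, dividing through by 2 this holds exactly when 17 ∣ 7k, and as gcd(7, 17) = 1, exactly when 17 ∣ k.
The smallest positive such k is 17.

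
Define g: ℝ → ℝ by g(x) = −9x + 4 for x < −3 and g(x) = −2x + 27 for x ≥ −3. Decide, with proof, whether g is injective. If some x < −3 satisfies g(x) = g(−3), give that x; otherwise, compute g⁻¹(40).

-29/9

Both pieces are strictly decreasing (slopes −9 and −2), so each is injective on its own interval.
The left piece maps (−∞, −3) onto (31, ∞); the right piece maps [−3, ∞) onto (−∞, 33].
These images overlap. In particular g(−3) = 33 (right piece), and solving −9x + 4 = 33 on the left piece gives x = −29/9 < −3.
So g(−29/9) = g(−3) with −29/9 ≠ −3, and g is not injective. This x = −29/9 is the requested value below −3.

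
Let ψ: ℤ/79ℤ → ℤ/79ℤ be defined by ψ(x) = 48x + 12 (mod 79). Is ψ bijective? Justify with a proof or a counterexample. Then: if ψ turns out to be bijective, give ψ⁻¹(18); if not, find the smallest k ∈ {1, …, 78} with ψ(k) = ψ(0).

Recall: injectivity means: for all x_1, x_2 in the domain, ψ(x_1) = ψ(x_2) implies x_1 = x_2.
Suppose ψ(x_1) = ψ(x_2) in ℤ/79ℤ. Then 48x_1 + 12 ≡ 48x_2 + 12 (mod 79), thus 48(x_1 − x_2) ≡ 0 (mod 79).
Since gcd(48, 79) = 1, 48 is invertible modulo 79, therefore x_1 − x_2 ≡ 0 (mod 79), i.e. x_1 = x_2.
We now compute 48⁻¹ mod 79 explicitly. Euclid's algorithm: 79 = 1·48 + 31, 48 = 1·31 + 17, 31 = 1·17 + 14, 17 = 1·14 + 3, 14 = 4·3 + 2, 3 = 1·2 + 1; back-substituting gives 1 = 28·48 − 17·79, so 48⁻¹ ≡ 28 (mod 79).
Then y ↦ 28(y − 12) is a two-sided inverse to ψ, so every y ∈ ℤ/79ℤ has a preimage.
Hence ψ is bijective.
Since ψ is bijective, we find ψ⁻¹(18): we need 48x ≡ 18 − 12 ≡ 6 (mod 79). Using 48⁻¹ = 28: x ≡ 28·6 = 168 = 2·79 + 10, so x = 10.
Check: ψ(10) = 48·10 + 12 = 492 = 6·79 + 18 ≡ 18 (mod 79).

10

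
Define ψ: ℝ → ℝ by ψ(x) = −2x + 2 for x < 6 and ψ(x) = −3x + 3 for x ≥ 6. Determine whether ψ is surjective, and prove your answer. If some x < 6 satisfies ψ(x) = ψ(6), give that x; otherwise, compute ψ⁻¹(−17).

20/3

Both pieces are strictly decreasing (slopes −2 and −3), so each is injective on its own interval.
The left piece maps (−∞, 6) onto (−10, ∞); the right piece maps [6, ∞) onto (−∞, −15].
The union (−10, ∞) ∪ (−∞, −15] omits the interval between −10 and −15; in particular −10 has no preimage. So ψ is not surjective.
Because the two images are disjoint, no x < 6 has ψ(x) = ψ(6), so we compute ψ⁻¹(−17): −17 lies in (−∞, −15], so solve −3x + 3 = −17: x = (−17 − 3)/(−3) = 20/3.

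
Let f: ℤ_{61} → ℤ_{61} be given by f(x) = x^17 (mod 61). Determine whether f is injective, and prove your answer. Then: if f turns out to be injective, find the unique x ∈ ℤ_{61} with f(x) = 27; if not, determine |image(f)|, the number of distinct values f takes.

Since 61 is prime, the nonzero elements of ℤ_{61} form a cyclic group of order 60.
As gcd(17, 60) = 1, raising to the 17th power is a bijection on this group: if u^17 ≡ v^17 then (uv^{−1})^17 = 1, and the only element of order dividing gcd(17, 60) = 1 is 1, so u = v.
With f(0) = 0 this makes f injective on all of ℤ_{61}, hence bijective (finite equal-size domain and codomain). In particular f is injective.
Since f is injective, we find the preimage of 27. The inverse of x ↦ x^17 on (ℤ_{61})^× is x ↦ x^53, because 17·53 = 901 = 15·60 + 1 ≡ 1 (mod 60) and x^{60} = 1 for x ≠ 0 (Fermat). So f⁻¹(27) = 27^53 mod 61.
Repeated squaring mod 61: 27^1 ≡ 27, 27^2 ≡ 27² = 729 ≡ 58, 27^4 ≡ 58² = 3364 ≡ 9, 27^8 ≡ 9² = 81 ≡ 20, 27^16 ≡ 20² = 400 ≡ 34, 27^32 ≡ 34² = 1156 ≡ 58. Since 53 = 32 + 16 + 4 + 1, 27^53 ≡ 58·34·9·27: 58·34 = 1972 ≡ 20, then 20·9 = 180 ≡ 58, then 58·27 = 1566 ≡ 41. So 27^53 ≡ 41 (mod 61).
Hence f⁻¹(27) = 41.

41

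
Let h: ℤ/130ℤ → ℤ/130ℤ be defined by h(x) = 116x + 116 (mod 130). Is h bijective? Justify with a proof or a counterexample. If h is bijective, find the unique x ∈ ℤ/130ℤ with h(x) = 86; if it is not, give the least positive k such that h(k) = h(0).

Recall: h is injective if h(a) = h(b) implies a = b.
We have gcd(116, 130) = 2 > 1. Taking a = 0 and b = 65: h(0) = 116 and h(65) = 116·65 + 116 = 7656 ≡ 116 (mod 130).
So h(0) = h(65) while 0 ≠ 65, so h is not injective, hence not bijective.
Since h is not bijective, we find the least positive k with h(k) = h(0): this means 116k ≡ 0 (mod 130), i.e. 130 ∣ 116k. Since gcd(116, 130) = 2, dividing through by 2 this holds exactly when 65 ∣ 58k, and as gcd(58, 65) = 1, exactly when 65 ∣ k.
The smallest positive such k is 65.

65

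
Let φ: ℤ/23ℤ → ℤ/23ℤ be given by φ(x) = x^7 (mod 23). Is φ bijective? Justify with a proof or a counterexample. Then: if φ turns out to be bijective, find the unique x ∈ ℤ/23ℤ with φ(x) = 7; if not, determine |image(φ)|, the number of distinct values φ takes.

11

Since 23 is prime, the nonzero elements of ℤ/23ℤ form a cyclic group of order 22.
As gcd(7, 22) = 1, raising to the 7th power is a bijection on this group: if x_1^7 ≡ x_2^7 then (x_1x_2^{−1})^7 = 1, and the only element of order dividing gcd(7, 22) = 1 is 1, so x_1 = x_2.
With φ(0) = 0 this makes φ injective on all of ℤ/23ℤ, hence bijective (finite equal-size domain and codomain). In particular φ is bijective.
Since φ is bijective, we find the preimage of 7. The inverse of x ↦ x^7 on (ℤ/23ℤ)^× is x ↦ x^19, because 7·19 = 133 = 6·22 + 1 ≡ 1 (mod 22) and x^{22} = 1 for x ≠ 0 (Fermat). So φ⁻¹(7) = 7^19 mod 23.
Repeated squaring mod 23: 7^1 ≡ 7, 7^2 ≡ 7² = 49 ≡ 3, 7^4 ≡ 3² = 9, 7^8 ≡ 9² = 81 ≡ 12, 7^16 ≡ 12² = 144 ≡ 6. Since 19 = 16 + 2 + 1, 7^19 ≡ 6·3·7: 6·3 = 18, then 18·7 = 126 ≡ 11. So 7^19 ≡ 11 (mod 23).
Hence φ⁻¹(7) = 11.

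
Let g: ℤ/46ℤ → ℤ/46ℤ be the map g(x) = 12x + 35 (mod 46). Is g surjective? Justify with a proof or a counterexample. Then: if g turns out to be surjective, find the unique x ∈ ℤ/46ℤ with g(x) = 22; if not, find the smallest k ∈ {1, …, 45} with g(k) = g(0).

23

By definition, surjectivity means every element of the codomain has a preimage under g.
Since gcd(12, 46) = 2, we have 12x ≡ 0 (mod 2) for all x, so g(x) ≡ 1 (mod 2).
But 0 ≢ 1 (mod 2), so 0 ∈ ℤ/46ℤ has no preimage. Therefore g is not surjective.
Since g is not surjective, we find the least positive k with g(k) = g(0): this means 12k ≡ 0 (mod 46), i.e. 46 ∣ 12k. Since gcd(12, 46) = 2, dividing through by 2 this holds exactly when 23 ∣ 6k, and as gcd(6, 23) = 1, exactly when 23 ∣ k.
The smallest positive such k is 23.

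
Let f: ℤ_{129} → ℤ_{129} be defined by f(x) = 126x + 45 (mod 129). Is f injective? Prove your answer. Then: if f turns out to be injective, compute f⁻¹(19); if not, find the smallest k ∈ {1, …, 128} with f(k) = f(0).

43

Recall that f is injective when f(u) = f(v) forces u = v.
We have gcd(126, 129) = 3 > 1. Taking u = 0 and v = 43: f(0) = 45 and f(43) = 126·43 + 45 = 5463 ≡ 45 (mod 129).
So f(0) = f(43) while 0 ≠ 43, so f is not injective.
Since f is not injective, we find the least positive k with f(k) = f(0): this means 126k ≡ 0 (mod 129), i.e. 129 ∣ 126k. Since gcd(126, 129) = 3, dividing through by 3 this holds exactly when 43 ∣ 42k, and as gcd(42, 43) = 1, exactly when 43 ∣ k.
The smallest positive such k is 43.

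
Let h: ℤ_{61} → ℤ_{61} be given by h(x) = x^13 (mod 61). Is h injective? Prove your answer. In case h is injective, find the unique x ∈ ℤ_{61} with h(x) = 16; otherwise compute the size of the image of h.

15

Since 61 is prime, the nonzero elements of ℤ_{61} form a cyclic group of order 60.
As gcd(13, 60) = 1, raising to the 13th power is a bijection on this group: if x_1^13 ≡ x_2^13 then (x_1x_2^{−1})^13 = 1, and the only element of order dividing gcd(13, 60) = 1 is 1, so x_1 = x_2.
With h(0) = 0 this makes h injective on all of ℤ_{61}, hence bijective (finite equal-size domain and codomain). In particular h is injective.
Since h is injective, we find the preimage of 16. The inverse of x ↦ x^13 on (ℤ_{61})^× is x ↦ x^37, because 13·37 = 481 = 8·60 + 1 ≡ 1 (mod 60) and x^{60} = 1 for x ≠ 0 (Fermat). So h⁻¹(16) = 16^37 mod 61.
Repeated squaring mod 61: 16^1 ≡ 16, 16^2 ≡ 16² = 256 ≡ 12, 16^4 ≡ 12² = 144 ≡ 22, 16^8 ≡ 22² = 484 ≡ 57, 16^16 ≡ 57² = 3249 ≡ 16, 16^32 ≡ 16² = 256 ≡ 12. Since 37 = 32 + 4 + 1, 16^37 ≡ 12·22·16: 12·22 = 264 ≡ 20, then 20·16 = 320 ≡ 15. So 16^37 ≡ 15 (mod 61).
Hence h⁻¹(16) = 15.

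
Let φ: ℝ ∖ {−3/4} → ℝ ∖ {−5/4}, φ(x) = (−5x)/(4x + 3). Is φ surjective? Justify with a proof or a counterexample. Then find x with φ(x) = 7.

-7/11

For any y ≠ −5/4, solving y(4x + 3) = −5x for x gives a well-defined x ≠ −3/4. So φ is surjective.
Solving φ(x) = 7: cross-multiplying gives −5x = 7(4x + 3), which rearranges to −33x = 21, so x = −7/11.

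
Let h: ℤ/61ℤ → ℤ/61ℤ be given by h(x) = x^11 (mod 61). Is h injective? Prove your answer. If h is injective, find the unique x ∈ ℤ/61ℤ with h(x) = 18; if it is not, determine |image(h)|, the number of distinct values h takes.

10

Since 61 is prime, the nonzero elements of ℤ/61ℤ form a cyclic group of order 60.
As gcd(11, 60) = 1, raising to the 11th power is a bijection on this group: if x_1^11 ≡ x_2^11 then (x_1x_2^{−1})^11 = 1, and the only element of order dividing gcd(11, 60) = 1 is 1, so x_1 = x_2.
With h(0) = 0 this makes h injective on all of ℤ/61ℤ, hence bijective (finite equal-size domain and codomain). In particular h is injective.
Since h is injective, we find the preimage of 18. The inverse of x ↦ x^11 on (ℤ/61ℤ)^× is x ↦ x^11, because 11·11 = 121 = 2·60 + 1 ≡ 1 (mod 60) and x^{60} = 1 for x ≠ 0 (Fermat). So h⁻¹(18) = 18^11 mod 61.
Repeated squaring mod 61: 18^1 ≡ 18, 18^2 ≡ 18² = 324 ≡ 19, 18^4 ≡ 19² = 361 ≡ 56, 18^8 ≡ 56² = 3136 ≡ 25. Since 11 = 8 + 2 + 1, 18^11 ≡ 25·19·18: 25·19 = 475 ≡ 48, then 48·18 = 864 ≡ 10. So 18^11 ≡ 10 (mod 61).
Hence h⁻¹(18) = 10.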